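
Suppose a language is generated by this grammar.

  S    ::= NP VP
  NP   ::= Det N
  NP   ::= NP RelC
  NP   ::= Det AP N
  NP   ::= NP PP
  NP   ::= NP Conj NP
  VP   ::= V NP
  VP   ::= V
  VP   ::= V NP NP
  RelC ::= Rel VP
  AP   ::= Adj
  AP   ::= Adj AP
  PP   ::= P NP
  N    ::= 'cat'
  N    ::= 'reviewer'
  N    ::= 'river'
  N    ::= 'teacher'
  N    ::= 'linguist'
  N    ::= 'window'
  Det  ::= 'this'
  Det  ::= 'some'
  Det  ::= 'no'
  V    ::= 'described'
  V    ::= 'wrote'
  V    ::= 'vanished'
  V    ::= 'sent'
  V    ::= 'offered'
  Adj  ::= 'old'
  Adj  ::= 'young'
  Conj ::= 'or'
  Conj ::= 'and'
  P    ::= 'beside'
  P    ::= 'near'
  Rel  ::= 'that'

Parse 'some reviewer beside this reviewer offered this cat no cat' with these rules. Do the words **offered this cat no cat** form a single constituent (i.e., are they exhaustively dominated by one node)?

Yes

[S [NP [NP [Det some] [N reviewer]] [PP [P beside] [NP [Det this] [N reviewer]]]] [VP [V offered] [NP [Det this] [N cat]] [NP [Det no] [N cat]]]]
The words 'offered this cat no cat' are exhaustively dominated by a single VP node (built by VP → V NP NP), so they form a constituent.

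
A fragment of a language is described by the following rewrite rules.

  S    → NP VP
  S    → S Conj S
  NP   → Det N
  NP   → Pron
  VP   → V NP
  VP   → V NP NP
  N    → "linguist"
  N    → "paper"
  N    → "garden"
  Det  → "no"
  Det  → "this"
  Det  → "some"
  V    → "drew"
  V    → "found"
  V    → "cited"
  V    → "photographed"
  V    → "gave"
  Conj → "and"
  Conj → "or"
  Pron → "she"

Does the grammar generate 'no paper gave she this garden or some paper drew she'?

Grammatical

[S [S [NP [Det no] [N paper]] [VP [V gave] [NP [Pron she]] [NP [Det this] [N garden]]]] [Conj or] [S [NP [Det some] [N paper]] [VP [V drew] [NP [Pron she]]]]]
Every word is introduced by a lexical rule and the phrasal rules combine the resulting categories into a single S.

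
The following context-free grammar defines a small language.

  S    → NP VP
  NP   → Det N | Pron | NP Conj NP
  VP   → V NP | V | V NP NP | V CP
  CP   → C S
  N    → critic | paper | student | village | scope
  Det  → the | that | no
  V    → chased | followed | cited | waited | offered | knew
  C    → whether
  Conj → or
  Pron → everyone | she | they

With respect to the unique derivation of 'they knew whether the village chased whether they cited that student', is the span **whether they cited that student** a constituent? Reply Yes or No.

Yes

[S [NP [Pron they]] [VP [V knew] [CP [C whether] [S [NP [Det the] [N village]] [VP [V chased] [CP [C whether] [S [NP [Pron they]] [VP [V cited] [NP [Det that] [N student]]]]]]]]]]
The words 'whether they cited that student' are exhaustively dominated by a single CP node (built by CP → C S), so they form a constituent.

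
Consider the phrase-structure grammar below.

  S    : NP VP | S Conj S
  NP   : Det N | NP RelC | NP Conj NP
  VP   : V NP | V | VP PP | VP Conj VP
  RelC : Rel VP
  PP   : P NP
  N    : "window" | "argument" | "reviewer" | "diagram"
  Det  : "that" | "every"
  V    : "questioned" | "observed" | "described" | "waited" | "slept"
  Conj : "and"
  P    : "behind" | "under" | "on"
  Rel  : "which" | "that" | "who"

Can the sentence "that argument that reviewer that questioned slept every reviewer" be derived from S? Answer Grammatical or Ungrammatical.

Ungrammatical

For S → NP VP, the only prefix that parses as NP is 'that argument', but the remainder 'that reviewer that questioned slept every reviewer' is not a VP under these rules. The alternative S rule S → S Conj S likewise has no satisfying split.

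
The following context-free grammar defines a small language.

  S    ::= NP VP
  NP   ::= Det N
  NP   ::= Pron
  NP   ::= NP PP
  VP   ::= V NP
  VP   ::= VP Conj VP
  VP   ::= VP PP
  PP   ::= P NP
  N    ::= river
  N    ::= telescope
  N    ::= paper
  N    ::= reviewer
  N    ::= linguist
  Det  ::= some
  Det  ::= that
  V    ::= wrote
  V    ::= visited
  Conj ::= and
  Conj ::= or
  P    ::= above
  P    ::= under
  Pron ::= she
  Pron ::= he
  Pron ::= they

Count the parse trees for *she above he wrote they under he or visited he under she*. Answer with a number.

6

Two of the 6 distinct bracketings:
[S [NP [NP [Pron she]] [PP [P above] [NP [Pron he]]]] [VP [VP [V wrote] [NP [NP [Pron they]] [PP [P under] [NP [Pron he]]]]] [Conj or] [VP [V visited] [NP [NP [Pron he]] [PP [P under] [NP [Pron she]]]]]]]
[S [NP [NP [Pron she]] [PP [P above] [NP [Pron he]]]] [VP [VP [V wrote] [NP [NP [Pron they]] [PP [P under] [NP [Pron he]]]]] [Conj or] [VP [VP [V visited] [NP [Pron he]]] [PP [P under] [NP [Pron she]]]]]]
The difference turns on whether VP → VP PP is used at the relevant span, versus an alternative expansion of VP.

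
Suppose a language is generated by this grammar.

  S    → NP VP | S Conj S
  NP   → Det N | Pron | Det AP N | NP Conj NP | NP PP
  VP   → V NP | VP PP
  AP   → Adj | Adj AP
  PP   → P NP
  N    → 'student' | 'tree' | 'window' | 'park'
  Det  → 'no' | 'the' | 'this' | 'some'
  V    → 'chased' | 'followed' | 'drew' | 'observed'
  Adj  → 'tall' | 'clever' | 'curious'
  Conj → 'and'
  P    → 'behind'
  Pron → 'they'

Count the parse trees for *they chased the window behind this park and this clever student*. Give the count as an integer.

Two of the 3 distinct bracketings:
[S [NP [Pron they]] [VP [V chased] [NP [NP [NP [Det the] [N window]] [PP [P behind] [NP [Det this] [N park]]]] [Conj and] [NP [Det this] [AP [Adj clever]] [N student]]]]]
[S [NP [Pron they]] [VP [V chased] [NP [NP [Det the] [N window]] [PP [P behind] [NP [NP [Det this] [N park]] [Conj and] [NP [Det this] [AP [Adj clever]] [N student]]]]]]]
The trees differ in how a recursive rule is bracketed over the same span.

3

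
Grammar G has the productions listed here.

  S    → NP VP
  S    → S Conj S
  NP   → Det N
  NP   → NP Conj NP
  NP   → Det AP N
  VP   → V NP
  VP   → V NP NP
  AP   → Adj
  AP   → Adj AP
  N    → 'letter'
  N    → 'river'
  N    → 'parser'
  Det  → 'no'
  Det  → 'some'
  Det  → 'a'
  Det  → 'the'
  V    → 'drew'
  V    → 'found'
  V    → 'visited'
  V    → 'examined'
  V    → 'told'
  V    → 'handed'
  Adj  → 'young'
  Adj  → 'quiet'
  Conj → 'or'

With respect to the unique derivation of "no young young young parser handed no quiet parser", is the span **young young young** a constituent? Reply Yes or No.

[S [NP [Det no] [AP [Adj young] [AP [Adj young] [AP [Adj young]]]] [N parser]] [VP [V handed] [NP [Det no] [AP [Adj quiet]] [N parser]]]]
The words 'young young young' are exhaustively dominated by a single AP node (built by AP → Adj AP), so they form a constituent.

Yes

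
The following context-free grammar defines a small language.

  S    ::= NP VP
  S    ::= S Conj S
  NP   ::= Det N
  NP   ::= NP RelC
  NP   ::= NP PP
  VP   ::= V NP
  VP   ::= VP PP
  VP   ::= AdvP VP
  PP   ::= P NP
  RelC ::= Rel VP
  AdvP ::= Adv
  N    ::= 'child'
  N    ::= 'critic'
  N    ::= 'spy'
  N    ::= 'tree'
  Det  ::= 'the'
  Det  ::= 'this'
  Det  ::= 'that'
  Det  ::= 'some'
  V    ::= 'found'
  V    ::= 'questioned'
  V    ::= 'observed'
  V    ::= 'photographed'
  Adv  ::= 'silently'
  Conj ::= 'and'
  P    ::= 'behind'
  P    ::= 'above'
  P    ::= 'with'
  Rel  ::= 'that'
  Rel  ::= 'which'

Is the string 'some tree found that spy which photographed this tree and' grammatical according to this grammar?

For S → NP VP, the only prefix that parses as NP is 'some tree', but the remainder 'found that spy which photographed this tree and' is not a VP under these rules. The alternative S rule S → S Conj S likewise has no satisfying split.

Ungrammatical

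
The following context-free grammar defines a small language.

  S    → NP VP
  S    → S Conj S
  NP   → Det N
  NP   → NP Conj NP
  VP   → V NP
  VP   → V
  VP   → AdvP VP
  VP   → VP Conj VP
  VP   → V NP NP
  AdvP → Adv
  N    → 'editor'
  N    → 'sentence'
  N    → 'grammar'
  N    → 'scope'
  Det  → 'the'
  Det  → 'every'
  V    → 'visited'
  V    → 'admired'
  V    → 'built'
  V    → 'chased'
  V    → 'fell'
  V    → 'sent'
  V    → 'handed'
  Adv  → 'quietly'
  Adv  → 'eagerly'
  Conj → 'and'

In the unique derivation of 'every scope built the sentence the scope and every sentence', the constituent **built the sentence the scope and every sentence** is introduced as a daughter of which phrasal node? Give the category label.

[S [NP [Det every] [N scope]] [VP [V built] [NP [Det the] [N sentence]] [NP [NP [Det the] [N scope]] [Conj and] [NP [Det every] [N sentence]]]]]
The span 'built the sentence the scope and every sentence' is the VP node built by VP → V NP NP.
Its mother is the S built by S → NP VP.

S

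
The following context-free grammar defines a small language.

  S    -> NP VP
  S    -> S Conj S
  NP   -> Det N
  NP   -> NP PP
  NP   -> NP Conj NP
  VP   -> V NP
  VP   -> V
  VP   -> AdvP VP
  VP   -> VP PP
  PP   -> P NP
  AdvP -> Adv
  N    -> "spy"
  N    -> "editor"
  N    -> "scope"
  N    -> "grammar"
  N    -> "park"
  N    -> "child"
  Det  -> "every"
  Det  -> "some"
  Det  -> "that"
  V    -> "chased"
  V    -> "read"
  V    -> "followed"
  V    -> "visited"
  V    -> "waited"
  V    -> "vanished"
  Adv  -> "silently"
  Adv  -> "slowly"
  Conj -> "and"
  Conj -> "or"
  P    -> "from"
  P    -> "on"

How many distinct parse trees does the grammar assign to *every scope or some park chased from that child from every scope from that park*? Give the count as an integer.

Two of the 5 distinct bracketings:
[S [NP [NP [Det every] [N scope]] [Conj or] [NP [Det some] [N park]]] [VP [VP [V chased]] [PP [P from] [NP [NP [Det that] [N child]] [PP [P from] [NP [NP [Det every] [N scope]] [PP [P from] [NP [Det that] [N park]]]]]]]]]
[S [NP [NP [Det every] [N scope]] [Conj or] [NP [Det some] [N park]]] [VP [VP [V chased]] [PP [P from] [NP [NP [NP [Det that] [N child]] [PP [P from] [NP [Det every] [N scope]]]] [PP [P from] [NP [Det that] [N park]]]]]]]
The trees differ in how a recursive rule is bracketed over the same span.

5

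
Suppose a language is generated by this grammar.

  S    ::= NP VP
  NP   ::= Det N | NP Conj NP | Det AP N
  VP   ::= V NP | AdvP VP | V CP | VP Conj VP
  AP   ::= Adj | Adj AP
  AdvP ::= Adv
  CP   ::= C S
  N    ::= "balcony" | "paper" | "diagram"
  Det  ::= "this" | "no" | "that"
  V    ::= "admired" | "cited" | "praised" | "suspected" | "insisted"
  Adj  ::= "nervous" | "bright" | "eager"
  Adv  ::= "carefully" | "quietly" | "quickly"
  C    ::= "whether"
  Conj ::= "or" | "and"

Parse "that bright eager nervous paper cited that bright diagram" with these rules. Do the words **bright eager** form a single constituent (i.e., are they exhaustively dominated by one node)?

No

[S [NP [Det that] [AP [Adj bright] [AP [Adj eager] [AP [Adj nervous]]]] [N paper]] [VP [V cited] [NP [Det that] [AP [Adj bright]] [N diagram]]]]
The smallest constituent containing 'bright eager' is the AP spanning 'bright eager nervous'; no single node in the tree dominates exactly the given words.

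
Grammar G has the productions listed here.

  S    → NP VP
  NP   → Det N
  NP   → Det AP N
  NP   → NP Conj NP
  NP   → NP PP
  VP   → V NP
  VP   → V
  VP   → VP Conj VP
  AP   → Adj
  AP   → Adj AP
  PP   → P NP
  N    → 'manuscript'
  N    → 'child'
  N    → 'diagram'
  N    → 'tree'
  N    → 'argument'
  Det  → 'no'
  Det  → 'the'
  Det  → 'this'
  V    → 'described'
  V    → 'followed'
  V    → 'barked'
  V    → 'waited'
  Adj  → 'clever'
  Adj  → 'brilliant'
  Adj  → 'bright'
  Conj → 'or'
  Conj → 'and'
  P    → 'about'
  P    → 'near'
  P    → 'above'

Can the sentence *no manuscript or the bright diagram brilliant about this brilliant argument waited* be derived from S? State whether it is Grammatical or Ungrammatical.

Ungrammatical

An N word can never sit immediately before an Adj word in any string this grammar generates, so the substring 'diagram brilliant' rules out a derivation.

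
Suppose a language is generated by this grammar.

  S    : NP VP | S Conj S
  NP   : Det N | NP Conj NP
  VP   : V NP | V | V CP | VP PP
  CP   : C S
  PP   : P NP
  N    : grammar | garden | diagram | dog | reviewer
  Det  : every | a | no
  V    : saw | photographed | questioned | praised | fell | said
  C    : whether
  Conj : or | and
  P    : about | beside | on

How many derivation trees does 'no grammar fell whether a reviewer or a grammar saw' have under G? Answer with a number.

1

[S [NP [Det no] [N grammar]] [VP [V fell] [CP [C whether] [S [NP [NP [Det a] [N reviewer]] [Conj or] [NP [Det a] [N grammar]]] [VP [V saw]]]]]]
No rule offers an alternative attachment or grouping for any span, so this is the only derivation.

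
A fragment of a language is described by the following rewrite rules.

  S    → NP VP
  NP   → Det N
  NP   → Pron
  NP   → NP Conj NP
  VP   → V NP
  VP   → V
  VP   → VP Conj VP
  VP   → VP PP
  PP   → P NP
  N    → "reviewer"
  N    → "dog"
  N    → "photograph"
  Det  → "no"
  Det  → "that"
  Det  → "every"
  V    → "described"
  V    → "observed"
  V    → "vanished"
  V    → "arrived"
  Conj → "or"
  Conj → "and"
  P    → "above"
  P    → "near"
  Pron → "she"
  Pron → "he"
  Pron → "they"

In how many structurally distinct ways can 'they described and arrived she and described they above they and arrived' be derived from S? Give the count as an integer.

9

Two of the 9 distinct bracketings:
[S [NP [Pron they]] [VP [VP [V described]] [Conj and] [VP [VP [V arrived] [NP [Pron she]]] [Conj and] [VP [VP [VP [V described] [NP [Pron they]]] [PP [P above] [NP [Pron they]]]] [Conj and] [VP [V arrived]]]]]]
[S [NP [Pron they]] [VP [VP [V described]] [Conj and] [VP [VP [VP [V arrived] [NP [Pron she]]] [Conj and] [VP [VP [V described] [NP [Pron they]]] [PP [P above] [NP [Pron they]]]]] [Conj and] [VP [V arrived]]]]]
The trees differ in how a recursive rule is bracketed over the same span.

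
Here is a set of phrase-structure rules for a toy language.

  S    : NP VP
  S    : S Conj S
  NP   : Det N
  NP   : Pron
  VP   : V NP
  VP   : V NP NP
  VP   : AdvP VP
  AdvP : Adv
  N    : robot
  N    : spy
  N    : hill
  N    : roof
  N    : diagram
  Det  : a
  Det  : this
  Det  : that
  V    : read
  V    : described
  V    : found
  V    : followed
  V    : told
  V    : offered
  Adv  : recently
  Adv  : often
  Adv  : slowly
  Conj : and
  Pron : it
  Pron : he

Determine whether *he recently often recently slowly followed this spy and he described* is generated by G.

For S → NP VP, the only prefix that parses as NP is 'he', but the remainder 'recently often recently slowly followed this spy and he described' is not a VP under these rules. The alternative S rule S → S Conj S likewise has no satisfying split.

Ungrammatical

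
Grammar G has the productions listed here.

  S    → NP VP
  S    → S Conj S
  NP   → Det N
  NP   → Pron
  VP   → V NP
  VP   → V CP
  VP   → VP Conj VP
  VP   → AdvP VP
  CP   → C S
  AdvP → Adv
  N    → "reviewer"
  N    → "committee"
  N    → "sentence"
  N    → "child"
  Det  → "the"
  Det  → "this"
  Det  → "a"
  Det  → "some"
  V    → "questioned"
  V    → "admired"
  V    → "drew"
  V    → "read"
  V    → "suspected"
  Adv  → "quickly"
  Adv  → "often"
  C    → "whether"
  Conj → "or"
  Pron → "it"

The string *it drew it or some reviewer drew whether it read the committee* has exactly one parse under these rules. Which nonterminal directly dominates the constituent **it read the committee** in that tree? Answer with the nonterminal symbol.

S
  S
    NP
      Pron: it
    VP
      V: drew
      NP
        Pron: it
  Conj: or
  S
    NP
      Det: some
      N: reviewer
    VP
      V: drew
      CP
        C: whether
        S
          NP
            Pron: it
          VP
            V: read
            NP
              Det: the
              N: committee
The span 'it read the committee' is the S node built by S → NP VP.
Its mother is the CP built by CP → C S.

CP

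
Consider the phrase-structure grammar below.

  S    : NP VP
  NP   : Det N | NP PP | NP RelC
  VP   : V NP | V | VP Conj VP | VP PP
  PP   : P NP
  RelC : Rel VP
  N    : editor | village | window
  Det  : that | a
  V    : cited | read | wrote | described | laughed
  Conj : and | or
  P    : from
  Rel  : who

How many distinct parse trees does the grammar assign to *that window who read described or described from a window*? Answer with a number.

2

The two bracketings:
[S [NP [NP [Det that] [N window]] [RelC [Rel who] [VP [V read]]]] [VP [VP [V described]] [Conj or] [VP [VP [V described]] [PP [P from] [NP [Det a] [N window]]]]]]
[S [NP [NP [Det that] [N window]] [RelC [Rel who] [VP [V read]]]] [VP [VP [VP [V described]] [Conj or] [VP [V described]]] [PP [P from] [NP [Det a] [N window]]]]]
The trees differ in how a recursive rule is bracketed over the same span.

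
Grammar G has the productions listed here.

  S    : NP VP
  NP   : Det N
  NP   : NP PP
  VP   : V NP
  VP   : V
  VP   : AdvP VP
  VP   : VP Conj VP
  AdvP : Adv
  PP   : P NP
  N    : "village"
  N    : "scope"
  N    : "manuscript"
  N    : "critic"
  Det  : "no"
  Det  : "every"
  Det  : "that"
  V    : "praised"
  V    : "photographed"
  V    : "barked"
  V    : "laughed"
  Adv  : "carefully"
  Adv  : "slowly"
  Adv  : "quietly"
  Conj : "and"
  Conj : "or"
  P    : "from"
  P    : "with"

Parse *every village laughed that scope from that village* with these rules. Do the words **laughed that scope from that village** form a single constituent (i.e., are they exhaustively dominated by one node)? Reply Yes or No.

[S [NP [Det every] [N village]] [VP [V laughed] [NP [NP [Det that] [N scope]] [PP [P from] [NP [Det that] [N village]]]]]]
The words 'laughed that scope from that village' are exhaustively dominated by a single VP node (built by VP → V NP), so they form a constituent.

Yes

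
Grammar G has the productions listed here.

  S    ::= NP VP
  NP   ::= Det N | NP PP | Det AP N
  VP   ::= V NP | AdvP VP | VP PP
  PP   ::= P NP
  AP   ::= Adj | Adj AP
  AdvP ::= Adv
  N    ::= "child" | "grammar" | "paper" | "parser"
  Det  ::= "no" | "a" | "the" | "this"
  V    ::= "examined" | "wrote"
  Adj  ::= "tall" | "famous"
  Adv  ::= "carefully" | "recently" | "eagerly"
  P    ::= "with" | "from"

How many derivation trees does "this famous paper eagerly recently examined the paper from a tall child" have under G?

4

Two of the 4 distinct bracketings:
[S [NP [Det this] [AP [Adj famous]] [N paper]] [VP [AdvP [Adv eagerly]] [VP [AdvP [Adv recently]] [VP [V examined] [NP [NP [Det the] [N paper]] [PP [P from] [NP [Det a] [AP [Adj tall]] [N child]]]]]]]]
[S [NP [Det this] [AP [Adj famous]] [N paper]] [VP [AdvP [Adv eagerly]] [VP [AdvP [Adv recently]] [VP [VP [V examined] [NP [Det the] [N paper]]] [PP [P from] [NP [Det a] [AP [Adj tall]] [N child]]]]]]]
The difference turns on whether NP → NP PP is used at the relevant span, versus an alternative expansion of NP.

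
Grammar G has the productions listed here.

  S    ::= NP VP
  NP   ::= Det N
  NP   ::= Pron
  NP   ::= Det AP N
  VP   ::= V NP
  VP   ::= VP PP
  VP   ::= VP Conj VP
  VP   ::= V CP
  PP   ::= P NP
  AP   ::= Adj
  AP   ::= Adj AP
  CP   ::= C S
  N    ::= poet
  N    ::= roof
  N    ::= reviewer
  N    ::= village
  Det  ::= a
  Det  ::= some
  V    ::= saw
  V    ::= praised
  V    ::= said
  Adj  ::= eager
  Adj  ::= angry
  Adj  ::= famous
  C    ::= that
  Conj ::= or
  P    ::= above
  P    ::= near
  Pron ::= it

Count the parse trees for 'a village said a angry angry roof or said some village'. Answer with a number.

[S [NP [Det a] [N village]] [VP [VP [V said] [NP [Det a] [AP [Adj angry] [AP [Adj angry]]] [N roof]]] [Conj or] [VP [V said] [NP [Det some] [N village]]]]]
No rule offers an alternative attachment or grouping for any span, so this is the only derivation.

1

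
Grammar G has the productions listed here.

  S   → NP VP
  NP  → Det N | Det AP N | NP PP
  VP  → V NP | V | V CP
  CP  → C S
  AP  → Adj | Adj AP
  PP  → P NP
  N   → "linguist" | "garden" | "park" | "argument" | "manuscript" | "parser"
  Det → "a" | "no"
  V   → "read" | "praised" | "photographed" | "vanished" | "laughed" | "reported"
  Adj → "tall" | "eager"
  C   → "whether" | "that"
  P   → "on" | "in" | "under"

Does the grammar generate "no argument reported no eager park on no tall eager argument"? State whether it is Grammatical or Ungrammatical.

Grammatical

S
  NP
    Det: no
    N: argument
  VP
    V: reported
    NP
      NP
        Det: no
        AP
          Adj: eager
        N: park
      PP
        P: on
        NP
          Det: no
          AP
            Adj: tall
            AP
              Adj: eager
          N: argument
The bracketing above is licensed at every node by one of the given productions, with S at the root.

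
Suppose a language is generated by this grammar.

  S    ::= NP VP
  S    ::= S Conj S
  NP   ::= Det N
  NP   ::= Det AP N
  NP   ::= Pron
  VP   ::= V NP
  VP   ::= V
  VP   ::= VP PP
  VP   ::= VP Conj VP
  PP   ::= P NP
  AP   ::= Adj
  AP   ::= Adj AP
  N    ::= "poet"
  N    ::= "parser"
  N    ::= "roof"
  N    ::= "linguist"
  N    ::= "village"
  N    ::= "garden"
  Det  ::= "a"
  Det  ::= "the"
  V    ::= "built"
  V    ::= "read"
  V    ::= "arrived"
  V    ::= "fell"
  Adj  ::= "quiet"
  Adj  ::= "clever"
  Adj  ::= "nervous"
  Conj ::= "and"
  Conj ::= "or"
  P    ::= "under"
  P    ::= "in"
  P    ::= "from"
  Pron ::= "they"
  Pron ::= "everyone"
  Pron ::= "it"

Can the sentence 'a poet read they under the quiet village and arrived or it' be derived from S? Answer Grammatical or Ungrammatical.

For S → NP VP, the only prefix that parses as NP is 'a poet', but the remainder 'read they under the quiet village and arrived or it' is not a VP under these rules. The alternative S rule S → S Conj S likewise has no satisfying split.

Ungrammatical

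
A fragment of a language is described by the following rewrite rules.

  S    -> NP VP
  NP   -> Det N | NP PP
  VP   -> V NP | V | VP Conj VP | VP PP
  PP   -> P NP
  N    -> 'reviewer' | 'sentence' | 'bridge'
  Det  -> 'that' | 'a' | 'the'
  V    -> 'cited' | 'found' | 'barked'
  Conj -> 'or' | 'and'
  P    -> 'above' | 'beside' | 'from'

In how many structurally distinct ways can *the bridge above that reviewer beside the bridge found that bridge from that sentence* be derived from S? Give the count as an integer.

Two of the 4 distinct bracketings:
[S [NP [NP [Det the] [N bridge]] [PP [P above] [NP [NP [Det that] [N reviewer]] [PP [P beside] [NP [Det the] [N bridge]]]]]] [VP [V found] [NP [NP [Det that] [N bridge]] [PP [P from] [NP [Det that] [N sentence]]]]]]
[S [NP [NP [Det the] [N bridge]] [PP [P above] [NP [NP [Det that] [N reviewer]] [PP [P beside] [NP [Det the] [N bridge]]]]]] [VP [VP [V found] [NP [Det that] [N bridge]]] [PP [P from] [NP [Det that] [N sentence]]]]]
The difference turns on whether VP → VP PP is used at the relevant span, versus an alternative expansion of VP.

4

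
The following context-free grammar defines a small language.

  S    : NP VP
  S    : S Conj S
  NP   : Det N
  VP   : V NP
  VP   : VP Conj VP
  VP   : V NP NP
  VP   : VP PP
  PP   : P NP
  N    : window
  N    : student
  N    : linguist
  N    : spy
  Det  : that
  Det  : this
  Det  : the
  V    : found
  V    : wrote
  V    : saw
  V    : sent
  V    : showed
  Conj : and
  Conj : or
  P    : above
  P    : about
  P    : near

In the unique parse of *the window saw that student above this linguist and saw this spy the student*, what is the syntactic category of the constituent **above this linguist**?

PP

[S [NP [Det the] [N window]] [VP [VP [VP [V saw] [NP [Det that] [N student]]] [PP [P above] [NP [Det this] [N linguist]]]] [Conj and] [VP [V saw] [NP [Det this] [N spy]] [NP [Det the] [N student]]]]]
The span 'above this linguist' is the PP node built by PP → P NP.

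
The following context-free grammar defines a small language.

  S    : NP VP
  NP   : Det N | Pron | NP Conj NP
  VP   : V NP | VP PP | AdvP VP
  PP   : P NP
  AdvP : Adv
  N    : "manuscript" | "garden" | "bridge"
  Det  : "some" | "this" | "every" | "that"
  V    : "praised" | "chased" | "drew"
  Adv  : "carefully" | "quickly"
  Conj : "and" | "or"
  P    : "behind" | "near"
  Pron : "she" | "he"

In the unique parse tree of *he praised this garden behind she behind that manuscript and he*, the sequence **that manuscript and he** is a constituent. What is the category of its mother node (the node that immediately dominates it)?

S
  NP
    Pron: he
  VP
    VP
      VP
        V: praised
        NP
          Det: this
          N: garden
      PP
        P: behind
        NP
          Pron: she
    PP
      P: behind
      NP
        NP
          Det: that
          N: manuscript
        Conj: and
        NP
          Pron: he
The span 'that manuscript and he' is the NP node built by NP → NP Conj NP.
Its mother is the PP built by PP → P NP.

PP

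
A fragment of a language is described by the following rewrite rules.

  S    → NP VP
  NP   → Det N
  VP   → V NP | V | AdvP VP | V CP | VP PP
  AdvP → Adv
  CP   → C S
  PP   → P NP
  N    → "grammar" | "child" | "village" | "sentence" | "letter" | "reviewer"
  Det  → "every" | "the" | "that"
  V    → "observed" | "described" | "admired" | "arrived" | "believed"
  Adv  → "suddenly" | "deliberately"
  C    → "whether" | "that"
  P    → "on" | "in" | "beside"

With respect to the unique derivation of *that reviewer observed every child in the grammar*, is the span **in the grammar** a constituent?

[S [NP [Det that] [N reviewer]] [VP [VP [V observed] [NP [Det every] [N child]]] [PP [P in] [NP [Det the] [N grammar]]]]]
The words 'in the grammar' are exhaustively dominated by a single PP node (built by PP → P NP), so they form a constituent.

Yes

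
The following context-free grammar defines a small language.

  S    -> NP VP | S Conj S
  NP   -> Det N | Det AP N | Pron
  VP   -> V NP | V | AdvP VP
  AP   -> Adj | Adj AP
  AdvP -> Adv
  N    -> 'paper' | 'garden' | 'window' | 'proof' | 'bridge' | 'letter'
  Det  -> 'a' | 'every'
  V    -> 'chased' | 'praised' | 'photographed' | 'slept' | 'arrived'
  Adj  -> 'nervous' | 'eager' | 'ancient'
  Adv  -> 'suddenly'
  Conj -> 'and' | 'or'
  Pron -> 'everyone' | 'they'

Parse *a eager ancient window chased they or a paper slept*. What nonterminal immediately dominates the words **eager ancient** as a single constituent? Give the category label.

S
  S
    NP
      Det: a
      AP
        Adj: eager
        AP
          Adj: ancient
      N: window
    VP
      V: chased
      NP
        Pron: they
  Conj: or
  S
    NP
      Det: a
      N: paper
    VP
      V: slept
The span 'eager ancient' is the AP node built by AP → Adj AP.

AP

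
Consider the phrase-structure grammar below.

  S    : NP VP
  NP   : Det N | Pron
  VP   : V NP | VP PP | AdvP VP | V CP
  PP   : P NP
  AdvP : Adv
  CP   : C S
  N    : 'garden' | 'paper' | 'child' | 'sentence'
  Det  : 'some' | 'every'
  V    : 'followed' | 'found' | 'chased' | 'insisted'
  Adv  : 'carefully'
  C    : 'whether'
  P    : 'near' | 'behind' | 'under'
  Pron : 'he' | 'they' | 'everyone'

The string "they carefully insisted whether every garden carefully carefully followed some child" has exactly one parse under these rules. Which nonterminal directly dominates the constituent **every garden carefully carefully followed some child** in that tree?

S
  NP
    Pron: they
  VP
    AdvP
      Adv: carefully
    VP
      V: insisted
      CP
        C: whether
        S
          NP
            Det: every
            N: garden
          VP
            AdvP
              Adv: carefully
            VP
              AdvP
                Adv: carefully
              VP
                V: followed
                NP
                  Det: some
                  N: child
The span 'every garden carefully carefully followed some child' is the S node built by S → NP VP.
Its mother is the CP built by CP → C S.

CP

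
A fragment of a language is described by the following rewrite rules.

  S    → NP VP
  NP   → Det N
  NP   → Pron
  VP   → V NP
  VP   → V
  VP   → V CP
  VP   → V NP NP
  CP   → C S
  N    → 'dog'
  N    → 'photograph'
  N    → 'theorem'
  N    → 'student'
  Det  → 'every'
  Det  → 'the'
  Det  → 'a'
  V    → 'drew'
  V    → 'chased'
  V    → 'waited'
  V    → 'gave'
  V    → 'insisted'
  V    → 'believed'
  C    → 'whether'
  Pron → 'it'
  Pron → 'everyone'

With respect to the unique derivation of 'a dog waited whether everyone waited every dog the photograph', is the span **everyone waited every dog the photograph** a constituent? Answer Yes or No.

Yes

[S [NP [Det a] [N dog]] [VP [V waited] [CP [C whether] [S [NP [Pron everyone]] [VP [V waited] [NP [Det every] [N dog]] [NP [Det the] [N photograph]]]]]]]
The words 'everyone waited every dog the photograph' are exhaustively dominated by a single S node (built by S → NP VP), so they form a constituent.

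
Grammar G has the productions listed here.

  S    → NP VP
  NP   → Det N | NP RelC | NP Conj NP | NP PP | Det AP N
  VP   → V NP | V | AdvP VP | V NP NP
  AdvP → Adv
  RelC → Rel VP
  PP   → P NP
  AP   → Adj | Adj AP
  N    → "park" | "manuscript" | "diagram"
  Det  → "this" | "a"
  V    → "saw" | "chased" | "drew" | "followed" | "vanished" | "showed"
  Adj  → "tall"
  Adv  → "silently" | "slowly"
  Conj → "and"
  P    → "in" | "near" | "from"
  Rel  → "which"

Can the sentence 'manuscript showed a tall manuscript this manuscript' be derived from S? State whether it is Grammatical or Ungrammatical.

For S → NP VP, no prefix of the string parses as an NP.

Ungrammatical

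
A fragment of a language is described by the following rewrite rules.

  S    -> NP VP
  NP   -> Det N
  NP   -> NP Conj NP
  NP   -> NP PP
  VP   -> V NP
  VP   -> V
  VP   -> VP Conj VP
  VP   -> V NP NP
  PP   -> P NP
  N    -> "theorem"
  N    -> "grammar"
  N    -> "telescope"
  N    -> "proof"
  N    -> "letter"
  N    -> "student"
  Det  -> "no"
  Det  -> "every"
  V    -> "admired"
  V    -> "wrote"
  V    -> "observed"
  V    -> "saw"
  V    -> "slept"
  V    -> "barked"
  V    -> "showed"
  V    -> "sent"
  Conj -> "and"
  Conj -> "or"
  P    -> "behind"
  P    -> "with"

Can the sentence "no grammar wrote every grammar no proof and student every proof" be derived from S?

Ungrammatical

A Conj word can never sit immediately before an N word in any string this grammar generates, so the substring 'and student' rules out a derivation.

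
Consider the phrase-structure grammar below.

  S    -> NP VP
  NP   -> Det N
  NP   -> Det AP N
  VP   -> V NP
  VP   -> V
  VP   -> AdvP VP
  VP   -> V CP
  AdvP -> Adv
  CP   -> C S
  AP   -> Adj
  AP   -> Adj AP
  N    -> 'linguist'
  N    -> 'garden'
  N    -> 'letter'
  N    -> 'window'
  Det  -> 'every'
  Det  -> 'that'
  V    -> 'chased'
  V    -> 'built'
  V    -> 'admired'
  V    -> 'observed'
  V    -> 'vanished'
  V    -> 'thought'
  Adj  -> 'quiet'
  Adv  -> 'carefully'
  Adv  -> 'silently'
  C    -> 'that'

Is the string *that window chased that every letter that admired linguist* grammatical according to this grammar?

An N word can never sit immediately before a C/Det word in any string this grammar generates, so the substring 'letter that' rules out a derivation.

Ungrammatical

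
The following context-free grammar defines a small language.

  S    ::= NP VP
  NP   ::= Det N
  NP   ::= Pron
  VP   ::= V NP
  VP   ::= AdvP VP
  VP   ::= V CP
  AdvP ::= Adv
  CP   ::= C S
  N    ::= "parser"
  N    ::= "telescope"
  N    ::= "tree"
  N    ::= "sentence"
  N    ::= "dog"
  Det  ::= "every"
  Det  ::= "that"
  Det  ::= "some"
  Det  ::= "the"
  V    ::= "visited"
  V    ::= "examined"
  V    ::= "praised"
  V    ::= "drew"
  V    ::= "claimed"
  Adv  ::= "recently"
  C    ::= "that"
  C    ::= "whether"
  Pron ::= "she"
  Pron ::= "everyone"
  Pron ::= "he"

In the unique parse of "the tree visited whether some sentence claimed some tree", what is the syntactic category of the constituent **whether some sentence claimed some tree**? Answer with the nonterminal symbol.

CP

[S [NP [Det the] [N tree]] [VP [V visited] [CP [C whether] [S [NP [Det some] [N sentence]] [VP [V claimed] [NP [Det some] [N tree]]]]]]]
The span 'whether some sentence claimed some tree' is the CP node built by CP → C S.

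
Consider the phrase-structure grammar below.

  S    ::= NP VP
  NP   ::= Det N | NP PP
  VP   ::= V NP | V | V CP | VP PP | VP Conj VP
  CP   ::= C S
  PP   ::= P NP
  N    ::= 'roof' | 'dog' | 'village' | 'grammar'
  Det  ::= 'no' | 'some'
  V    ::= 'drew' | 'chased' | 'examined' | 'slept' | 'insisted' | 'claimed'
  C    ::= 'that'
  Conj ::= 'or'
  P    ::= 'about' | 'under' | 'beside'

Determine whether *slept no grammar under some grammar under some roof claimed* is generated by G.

Ungrammatical

For S → NP VP, no prefix of the string parses as an NP.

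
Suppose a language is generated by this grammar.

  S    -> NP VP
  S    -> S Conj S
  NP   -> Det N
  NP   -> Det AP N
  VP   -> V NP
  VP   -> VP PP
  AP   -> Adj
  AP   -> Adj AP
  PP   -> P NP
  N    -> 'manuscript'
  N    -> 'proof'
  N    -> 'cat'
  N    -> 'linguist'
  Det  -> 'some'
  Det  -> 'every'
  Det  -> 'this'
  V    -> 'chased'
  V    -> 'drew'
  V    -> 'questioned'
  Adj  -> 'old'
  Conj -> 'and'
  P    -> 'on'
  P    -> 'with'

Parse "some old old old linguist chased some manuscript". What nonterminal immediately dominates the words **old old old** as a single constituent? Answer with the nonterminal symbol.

S
  NP
    Det: some
    AP
      Adj: old
      AP
        Adj: old
        AP
          Adj: old
    N: linguist
  VP
    V: chased
    NP
      Det: some
      N: manuscript
The span 'old old old' is the AP node built by AP → Adj AP.

AP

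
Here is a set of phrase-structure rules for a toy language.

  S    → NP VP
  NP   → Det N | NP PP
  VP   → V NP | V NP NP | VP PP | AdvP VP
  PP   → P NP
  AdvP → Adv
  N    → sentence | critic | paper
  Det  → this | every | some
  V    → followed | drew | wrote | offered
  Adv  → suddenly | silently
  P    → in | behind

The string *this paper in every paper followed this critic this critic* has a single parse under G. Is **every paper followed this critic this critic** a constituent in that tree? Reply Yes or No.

[S [NP [NP [Det this] [N paper]] [PP [P in] [NP [Det every] [N paper]]]] [VP [V followed] [NP [Det this] [N critic]] [NP [Det this] [N critic]]]]
The smallest constituent containing 'every paper followed this critic this critic' is the S spanning 'this paper in every paper followed this critic this critic'; no single node in the tree dominates exactly the given words.

No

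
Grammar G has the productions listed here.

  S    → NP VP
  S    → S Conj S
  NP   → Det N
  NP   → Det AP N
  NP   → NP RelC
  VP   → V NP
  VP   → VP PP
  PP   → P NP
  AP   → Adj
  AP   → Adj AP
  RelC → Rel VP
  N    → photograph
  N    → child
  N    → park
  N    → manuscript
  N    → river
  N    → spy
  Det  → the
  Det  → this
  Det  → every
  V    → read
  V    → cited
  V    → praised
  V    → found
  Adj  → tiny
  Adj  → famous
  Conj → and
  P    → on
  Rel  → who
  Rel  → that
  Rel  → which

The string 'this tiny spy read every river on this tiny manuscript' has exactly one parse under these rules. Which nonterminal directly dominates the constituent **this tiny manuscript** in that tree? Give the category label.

PP

[S [NP [Det this] [AP [Adj tiny]] [N spy]] [VP [VP [V read] [NP [Det every] [N river]]] [PP [P on] [NP [Det this] [AP [Adj tiny]] [N manuscript]]]]]
The span 'this tiny manuscript' is the NP node built by NP → Det AP N.
Its mother is the PP built by PP → P NP.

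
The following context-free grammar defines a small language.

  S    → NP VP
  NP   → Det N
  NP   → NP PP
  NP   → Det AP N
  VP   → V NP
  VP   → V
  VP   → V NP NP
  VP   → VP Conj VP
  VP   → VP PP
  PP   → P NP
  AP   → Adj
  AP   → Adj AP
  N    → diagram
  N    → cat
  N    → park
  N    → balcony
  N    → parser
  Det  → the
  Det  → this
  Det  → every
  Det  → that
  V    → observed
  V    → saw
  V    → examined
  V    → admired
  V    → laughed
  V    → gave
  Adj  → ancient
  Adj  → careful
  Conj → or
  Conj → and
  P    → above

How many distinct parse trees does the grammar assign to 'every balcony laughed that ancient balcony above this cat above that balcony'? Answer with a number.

5

Two of the 5 distinct bracketings:
[S [NP [Det every] [N balcony]] [VP [V laughed] [NP [NP [Det that] [AP [Adj ancient]] [N balcony]] [PP [P above] [NP [NP [Det this] [N cat]] [PP [P above] [NP [Det that] [N balcony]]]]]]]]
[S [NP [Det every] [N balcony]] [VP [V laughed] [NP [NP [NP [Det that] [AP [Adj ancient]] [N balcony]] [PP [P above] [NP [Det this] [N cat]]]] [PP [P above] [NP [Det that] [N balcony]]]]]]
The trees differ in how a recursive rule is bracketed over the same span.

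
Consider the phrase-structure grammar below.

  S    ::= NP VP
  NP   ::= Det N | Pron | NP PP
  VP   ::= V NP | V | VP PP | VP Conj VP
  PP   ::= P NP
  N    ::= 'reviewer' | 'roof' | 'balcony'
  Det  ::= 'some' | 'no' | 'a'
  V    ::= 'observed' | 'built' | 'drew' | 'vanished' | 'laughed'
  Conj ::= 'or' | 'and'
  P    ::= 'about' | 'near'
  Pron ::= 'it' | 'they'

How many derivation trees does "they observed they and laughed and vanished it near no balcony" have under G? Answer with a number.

Two of the 7 distinct bracketings:
[S [NP [Pron they]] [VP [VP [VP [V observed] [NP [Pron they]]] [Conj and] [VP [VP [V laughed]] [Conj and] [VP [V vanished] [NP [Pron it]]]]] [PP [P near] [NP [Det no] [N balcony]]]]]
[S [NP [Pron they]] [VP [VP [VP [VP [V observed] [NP [Pron they]]] [Conj and] [VP [V laughed]]] [Conj and] [VP [V vanished] [NP [Pron it]]]] [PP [P near] [NP [Det no] [N balcony]]]]]
The trees differ in how a recursive rule is bracketed over the same span.

7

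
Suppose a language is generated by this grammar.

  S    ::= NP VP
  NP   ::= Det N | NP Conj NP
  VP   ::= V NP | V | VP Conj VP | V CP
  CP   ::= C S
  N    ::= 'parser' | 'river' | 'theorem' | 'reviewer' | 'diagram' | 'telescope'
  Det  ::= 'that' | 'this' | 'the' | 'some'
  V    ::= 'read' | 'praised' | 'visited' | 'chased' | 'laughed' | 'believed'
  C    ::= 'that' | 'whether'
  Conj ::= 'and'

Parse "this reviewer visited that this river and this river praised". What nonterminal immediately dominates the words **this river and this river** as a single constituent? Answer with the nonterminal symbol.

NP

[S [NP [Det this] [N reviewer]] [VP [V visited] [CP [C that] [S [NP [NP [Det this] [N river]] [Conj and] [NP [Det this] [N river]]] [VP [V praised]]]]]]
The span 'this river and this river' is the NP node built by NP → NP Conj NP.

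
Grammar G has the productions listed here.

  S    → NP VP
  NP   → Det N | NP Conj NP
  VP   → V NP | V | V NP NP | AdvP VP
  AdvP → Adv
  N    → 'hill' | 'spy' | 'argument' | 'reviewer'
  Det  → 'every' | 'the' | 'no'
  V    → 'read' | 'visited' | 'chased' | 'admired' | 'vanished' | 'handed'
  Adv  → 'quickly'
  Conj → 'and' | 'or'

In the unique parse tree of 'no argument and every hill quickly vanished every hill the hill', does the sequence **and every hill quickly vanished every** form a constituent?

No

[S [NP [NP [Det no] [N argument]] [Conj and] [NP [Det every] [N hill]]] [VP [AdvP [Adv quickly]] [VP [V vanished] [NP [Det every] [N hill]] [NP [Det the] [N hill]]]]]
The smallest constituent containing 'and every hill quickly vanished every' is the S spanning 'no argument and every hill quickly vanished every hill the hill'; no single node in the tree dominates exactly the given words.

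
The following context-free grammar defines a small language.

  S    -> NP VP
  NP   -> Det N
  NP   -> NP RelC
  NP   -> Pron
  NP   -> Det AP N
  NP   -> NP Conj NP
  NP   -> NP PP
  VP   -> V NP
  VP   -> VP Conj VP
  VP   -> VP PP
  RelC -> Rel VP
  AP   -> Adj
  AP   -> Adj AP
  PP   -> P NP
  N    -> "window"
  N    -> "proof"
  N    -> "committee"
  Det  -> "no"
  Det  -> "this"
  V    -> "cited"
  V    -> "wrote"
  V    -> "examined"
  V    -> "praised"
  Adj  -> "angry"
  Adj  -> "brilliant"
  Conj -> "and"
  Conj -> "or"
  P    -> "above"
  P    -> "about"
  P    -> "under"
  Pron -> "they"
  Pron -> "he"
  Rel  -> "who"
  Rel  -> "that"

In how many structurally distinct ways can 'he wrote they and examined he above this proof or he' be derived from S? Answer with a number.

4

Two of the 4 distinct bracketings:
[S [NP [Pron he]] [VP [VP [V wrote] [NP [Pron they]]] [Conj and] [VP [V examined] [NP [NP [NP [Pron he]] [PP [P above] [NP [Det this] [N proof]]]] [Conj or] [NP [Pron he]]]]]]
[S [NP [Pron he]] [VP [VP [V wrote] [NP [Pron they]]] [Conj and] [VP [V examined] [NP [NP [Pron he]] [PP [P above] [NP [NP [Det this] [N proof]] [Conj or] [NP [Pron he]]]]]]]]
The trees differ in how a recursive rule is bracketed over the same span.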